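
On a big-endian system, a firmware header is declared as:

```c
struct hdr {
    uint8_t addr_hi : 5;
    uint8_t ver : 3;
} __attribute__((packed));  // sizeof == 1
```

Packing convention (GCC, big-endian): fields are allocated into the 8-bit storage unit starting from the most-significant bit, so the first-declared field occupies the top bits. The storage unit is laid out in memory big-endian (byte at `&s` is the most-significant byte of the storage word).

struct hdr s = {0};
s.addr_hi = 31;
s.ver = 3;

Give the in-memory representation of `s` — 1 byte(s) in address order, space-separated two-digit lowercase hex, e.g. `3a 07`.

fb

[3+:5] addr_hi=31 & 0x1f = 0x1f; word=0xf8
[0+:3] ver=3 & 0x7 = 0x3; word=0xfb
word = 0xfb → big-endian bytes:
  [0]=0xfb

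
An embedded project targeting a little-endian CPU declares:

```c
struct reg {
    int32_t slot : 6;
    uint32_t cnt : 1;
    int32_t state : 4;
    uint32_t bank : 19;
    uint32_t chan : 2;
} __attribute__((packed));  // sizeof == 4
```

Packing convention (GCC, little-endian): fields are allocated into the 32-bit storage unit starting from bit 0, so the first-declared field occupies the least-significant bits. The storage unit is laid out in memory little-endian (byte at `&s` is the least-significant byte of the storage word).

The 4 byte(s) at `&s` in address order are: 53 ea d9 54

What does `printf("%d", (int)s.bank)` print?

170813

[0]=0x53 [1]=0xea [2]=0xd9 [3]=0x54 (little-endian) → word 0x54d9ea53
slot [0+:6] = (word>>0) & 0x3f = 19
cnt [6+:1] = (word>>6) & 0x1 = 1
state [7+:4] = (word>>7) & 0xf = 4
bank [11+:19] = (word>>11) & 0x7ffff = 170813  ←
chan [30+:2] = (word>>30) & 0x3 = 1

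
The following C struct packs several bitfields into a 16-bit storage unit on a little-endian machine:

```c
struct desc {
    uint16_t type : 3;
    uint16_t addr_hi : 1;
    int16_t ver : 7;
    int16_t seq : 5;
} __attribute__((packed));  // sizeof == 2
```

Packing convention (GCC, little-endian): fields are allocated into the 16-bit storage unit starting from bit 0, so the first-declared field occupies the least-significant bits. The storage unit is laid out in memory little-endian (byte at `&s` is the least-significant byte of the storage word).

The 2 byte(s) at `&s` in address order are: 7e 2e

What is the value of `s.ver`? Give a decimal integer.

-25

[0]=0x7e [1]=0x2e (little-endian) → word 0x2e7e
type [0+:3] = (word>>0) & 0x7 = 6
addr_hi [3+:1] = (word>>3) & 0x1 = 1
ver [4+:7] = (word>>4) & 0x7f = 103  ←
seq [11+:5] = (word>>11) & 0x1f = 5
ver signed 7b, MSB=1: 103 - 128 = -25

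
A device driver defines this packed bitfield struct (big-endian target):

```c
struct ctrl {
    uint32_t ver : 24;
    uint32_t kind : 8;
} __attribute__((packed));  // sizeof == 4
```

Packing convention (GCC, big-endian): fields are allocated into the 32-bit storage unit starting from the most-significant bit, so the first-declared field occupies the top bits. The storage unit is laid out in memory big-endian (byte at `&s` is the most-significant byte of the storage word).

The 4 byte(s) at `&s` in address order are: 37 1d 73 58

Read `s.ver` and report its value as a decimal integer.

3612019

[0]=0x37 [1]=0x1d [2]=0x73 [3]=0x58 (big-endian) → word 0x371d7358
ver [8+:24] = (word>>8) & 0xffffff = 3612019  ←
kind [0+:8] = (word>>0) & 0xff = 88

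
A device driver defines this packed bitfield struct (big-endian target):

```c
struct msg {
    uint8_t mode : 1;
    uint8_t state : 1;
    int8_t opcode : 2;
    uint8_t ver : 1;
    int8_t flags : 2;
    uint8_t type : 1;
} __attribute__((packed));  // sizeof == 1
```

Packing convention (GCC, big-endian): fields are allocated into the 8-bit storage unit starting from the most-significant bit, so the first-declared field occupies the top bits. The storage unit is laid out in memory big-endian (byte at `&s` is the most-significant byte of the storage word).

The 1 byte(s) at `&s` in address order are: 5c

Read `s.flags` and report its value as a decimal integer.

-2

[0]=0x5c (big-endian) → word 0x5c
mode [7+:1] = (word>>7) & 0x1 = 0
state [6+:1] = (word>>6) & 0x1 = 1
opcode [4+:2] = (word>>4) & 0x3 = 1
ver [3+:1] = (word>>3) & 0x1 = 1
flags [1+:2] = (word>>1) & 0x3 = 2  ←
type [0+:1] = (word>>0) & 0x1 = 0
flags signed 2b, MSB=1: 2 - 4 = -2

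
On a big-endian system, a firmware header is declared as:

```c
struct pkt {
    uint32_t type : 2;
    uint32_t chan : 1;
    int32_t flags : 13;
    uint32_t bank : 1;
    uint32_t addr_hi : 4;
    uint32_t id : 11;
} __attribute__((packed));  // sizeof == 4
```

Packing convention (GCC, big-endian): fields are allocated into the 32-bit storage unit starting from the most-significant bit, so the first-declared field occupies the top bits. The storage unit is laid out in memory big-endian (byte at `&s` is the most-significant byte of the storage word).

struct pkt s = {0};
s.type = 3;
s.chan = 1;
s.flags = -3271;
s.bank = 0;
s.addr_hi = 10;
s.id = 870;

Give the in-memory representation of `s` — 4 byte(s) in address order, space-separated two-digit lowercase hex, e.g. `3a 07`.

[30+:2] type=3 & 0x3 = 0x3; word=0xc0000000
[29+:1] chan=1 & 0x1 = 0x1; word=0xe0000000
[16+:13] flags=-3271 & 0x1fff = 0x1339; word=0xf3390000
[15+:1] bank=0 & 0x1 = 0x0; word=0xf3390000
[11+:4] addr_hi=10 & 0xf = 0xa; word=0xf3395000
[0+:11] id=870 & 0x7ff = 0x366; word=0xf3395366
word = 0xf3395366 → big-endian bytes:
  [0]=0xf3  [1]=0x39  [2]=0x53  [3]=0x66

f3 39 53 66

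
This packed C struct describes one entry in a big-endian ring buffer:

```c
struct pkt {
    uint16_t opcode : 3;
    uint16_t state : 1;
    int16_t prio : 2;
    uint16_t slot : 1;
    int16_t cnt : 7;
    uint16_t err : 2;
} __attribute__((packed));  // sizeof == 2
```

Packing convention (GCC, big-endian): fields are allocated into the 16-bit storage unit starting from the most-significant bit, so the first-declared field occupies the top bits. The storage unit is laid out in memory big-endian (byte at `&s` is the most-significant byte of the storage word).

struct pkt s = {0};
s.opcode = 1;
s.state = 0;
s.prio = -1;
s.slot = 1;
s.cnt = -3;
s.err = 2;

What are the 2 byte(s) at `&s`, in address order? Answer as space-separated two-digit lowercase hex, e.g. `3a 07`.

[13+:3] opcode=1 & 0x7 = 0x1; word=0x2000
[12+:1] state=0 & 0x1 = 0x0; word=0x2000
[10+:2] prio=-1 & 0x3 = 0x3; word=0x2c00
[9+:1] slot=1 & 0x1 = 0x1; word=0x2e00
[2+:7] cnt=-3 & 0x7f = 0x7d; word=0x2ff4
[0+:2] err=2 & 0x3 = 0x2; word=0x2ff6
word = 0x2ff6 → big-endian bytes:
  [0]=0x2f  [1]=0xf6

2f f6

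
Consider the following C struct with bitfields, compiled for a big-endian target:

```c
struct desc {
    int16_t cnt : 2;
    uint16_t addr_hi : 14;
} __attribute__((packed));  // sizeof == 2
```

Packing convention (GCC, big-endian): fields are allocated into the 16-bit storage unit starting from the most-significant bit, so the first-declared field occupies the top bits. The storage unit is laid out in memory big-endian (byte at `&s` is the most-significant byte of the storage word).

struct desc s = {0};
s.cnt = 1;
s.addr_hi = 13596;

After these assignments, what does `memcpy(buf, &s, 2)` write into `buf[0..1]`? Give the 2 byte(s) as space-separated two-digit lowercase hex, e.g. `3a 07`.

75 1c

cnt (2b) val=1 bits=0x1 at bit 14: 0x4000
addr_hi (14b) val=13596 bits=0x351c at bit 0: 0x751c
word = 0x751c → big-endian bytes:
  [0]=0x75  [1]=0x1c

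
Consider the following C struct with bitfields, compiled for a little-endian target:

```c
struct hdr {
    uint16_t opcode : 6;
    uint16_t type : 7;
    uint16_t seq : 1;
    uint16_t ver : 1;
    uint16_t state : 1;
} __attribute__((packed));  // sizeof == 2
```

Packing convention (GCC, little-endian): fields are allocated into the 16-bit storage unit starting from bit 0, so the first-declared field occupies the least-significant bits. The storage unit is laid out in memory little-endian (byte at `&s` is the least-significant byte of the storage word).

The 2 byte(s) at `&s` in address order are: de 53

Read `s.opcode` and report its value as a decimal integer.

30

[0]=0xde [1]=0x53 (little-endian) → word 0x53de
opcode:6 @ bit 0 → (0x53de>>0)&0x3f = 0x1e  ←
type:7 @ bit 6 → (0x53de>>6)&0x7f = 0x4f
seq:1 @ bit 13 → (0x53de>>13)&0x1 = 0x0
ver:1 @ bit 14 → (0x53de>>14)&0x1 = 0x1
state:1 @ bit 15 → (0x53de>>15)&0x1 = 0x0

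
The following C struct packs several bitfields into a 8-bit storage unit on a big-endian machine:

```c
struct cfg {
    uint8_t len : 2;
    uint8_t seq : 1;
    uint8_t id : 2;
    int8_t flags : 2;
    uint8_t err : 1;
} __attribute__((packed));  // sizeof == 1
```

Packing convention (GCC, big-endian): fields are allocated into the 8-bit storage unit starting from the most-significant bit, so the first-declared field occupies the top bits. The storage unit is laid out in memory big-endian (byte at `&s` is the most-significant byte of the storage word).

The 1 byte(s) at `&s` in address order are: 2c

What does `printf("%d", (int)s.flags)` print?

-2

[0]=0x2c (big-endian) → word 0x2c
len:2 @ bit 6 → (0x2c>>6)&0x3 = 0x0
seq:1 @ bit 5 → (0x2c>>5)&0x1 = 0x1
id:2 @ bit 3 → (0x2c>>3)&0x3 = 0x1
flags:2 @ bit 1 → (0x2c>>1)&0x3 = 0x2  ←
err:1 @ bit 0 → (0x2c>>0)&0x1 = 0x0
flags signed 2b, MSB=1: 2 - 4 = -2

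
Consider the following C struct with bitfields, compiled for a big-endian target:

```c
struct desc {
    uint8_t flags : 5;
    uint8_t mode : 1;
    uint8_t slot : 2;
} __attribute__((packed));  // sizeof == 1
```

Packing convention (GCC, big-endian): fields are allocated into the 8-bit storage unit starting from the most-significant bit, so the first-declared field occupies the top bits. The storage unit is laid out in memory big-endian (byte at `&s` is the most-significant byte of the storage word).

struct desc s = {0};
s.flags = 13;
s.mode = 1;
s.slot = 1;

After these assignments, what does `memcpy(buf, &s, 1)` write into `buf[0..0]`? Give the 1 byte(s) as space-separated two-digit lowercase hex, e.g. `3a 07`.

6d

flags:5 = 13 → 0xd << 3 → word 0x68
mode:1 = 1 → 0x1 << 2 → word 0x6c
slot:2 = 1 → 0x1 << 0 → word 0x6d
word = 0x6d → big-endian bytes:
  [0]=0x6d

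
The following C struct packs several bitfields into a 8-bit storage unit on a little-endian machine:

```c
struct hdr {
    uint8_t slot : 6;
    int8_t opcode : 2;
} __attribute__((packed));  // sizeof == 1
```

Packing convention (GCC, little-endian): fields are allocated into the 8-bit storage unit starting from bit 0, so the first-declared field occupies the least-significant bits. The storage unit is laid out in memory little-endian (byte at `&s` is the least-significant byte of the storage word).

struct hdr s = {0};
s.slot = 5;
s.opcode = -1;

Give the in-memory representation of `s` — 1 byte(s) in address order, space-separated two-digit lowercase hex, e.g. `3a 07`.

c5

slot:6 = 5 → 0x5 << 0 → word 0x05
opcode:2 = -1 → 0x3 << 6 → word 0xc5
word = 0xc5 → little-endian bytes:
  [0]=0xc5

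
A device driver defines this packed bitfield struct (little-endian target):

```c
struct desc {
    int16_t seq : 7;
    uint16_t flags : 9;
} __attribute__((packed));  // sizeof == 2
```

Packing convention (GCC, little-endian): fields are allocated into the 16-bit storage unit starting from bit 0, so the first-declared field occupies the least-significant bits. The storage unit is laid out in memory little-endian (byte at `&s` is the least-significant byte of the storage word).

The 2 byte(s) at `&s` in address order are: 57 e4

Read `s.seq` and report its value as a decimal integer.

[0]=0x57 [1]=0xe4 (little-endian) → word 0xe457
seq:7 @ bit 0 → (0xe457>>0)&0x7f = 0x57  ←
flags:9 @ bit 7 → (0xe457>>7)&0x1ff = 0x1c8
seq signed 7b, MSB=1: 87 - 128 = -41

-41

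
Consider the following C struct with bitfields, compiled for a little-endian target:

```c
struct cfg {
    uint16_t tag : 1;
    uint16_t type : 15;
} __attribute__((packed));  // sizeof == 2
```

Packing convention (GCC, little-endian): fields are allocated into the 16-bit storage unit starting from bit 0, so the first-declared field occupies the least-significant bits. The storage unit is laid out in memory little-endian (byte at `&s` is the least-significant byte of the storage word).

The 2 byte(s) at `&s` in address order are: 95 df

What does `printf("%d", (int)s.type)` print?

[0]=0x95 [1]=0xdf (little-endian) → word 0xdf95
tag:1 @ bit 0 → (0xdf95>>0)&0x1 = 0x1
type:15 @ bit 1 → (0xdf95>>1)&0x7fff = 0x6fca  ←

28618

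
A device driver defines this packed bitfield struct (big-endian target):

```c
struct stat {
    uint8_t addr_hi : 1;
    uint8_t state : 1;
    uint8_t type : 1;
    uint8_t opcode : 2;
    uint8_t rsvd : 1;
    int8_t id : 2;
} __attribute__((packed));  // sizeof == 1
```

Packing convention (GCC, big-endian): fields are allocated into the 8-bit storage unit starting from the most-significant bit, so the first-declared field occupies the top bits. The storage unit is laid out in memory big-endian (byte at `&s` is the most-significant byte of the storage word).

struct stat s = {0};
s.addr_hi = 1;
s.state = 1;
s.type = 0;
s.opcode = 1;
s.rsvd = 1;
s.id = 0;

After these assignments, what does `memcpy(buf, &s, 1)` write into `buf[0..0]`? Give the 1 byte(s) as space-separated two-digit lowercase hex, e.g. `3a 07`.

addr_hi (1b) val=1 bits=0x1 at bit 7: 0x80
state (1b) val=1 bits=0x1 at bit 6: 0xc0
type (1b) val=0 bits=0x0 at bit 5: 0xc0
opcode (2b) val=1 bits=0x1 at bit 3: 0xc8
rsvd (1b) val=1 bits=0x1 at bit 2: 0xcc
id (2b) val=0 bits=0x0 at bit 0: 0xcc
word = 0xcc → big-endian bytes:
  [0]=0xcc

cc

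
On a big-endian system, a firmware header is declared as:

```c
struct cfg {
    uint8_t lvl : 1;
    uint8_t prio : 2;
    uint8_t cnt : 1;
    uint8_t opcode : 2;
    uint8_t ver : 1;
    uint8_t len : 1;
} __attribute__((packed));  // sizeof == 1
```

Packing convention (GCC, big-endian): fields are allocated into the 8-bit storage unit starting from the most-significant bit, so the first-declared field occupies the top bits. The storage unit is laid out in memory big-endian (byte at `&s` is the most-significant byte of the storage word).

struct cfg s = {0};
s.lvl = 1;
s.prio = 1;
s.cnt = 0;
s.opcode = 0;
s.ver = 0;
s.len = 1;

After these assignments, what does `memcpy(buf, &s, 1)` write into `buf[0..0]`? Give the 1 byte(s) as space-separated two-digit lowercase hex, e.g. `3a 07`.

a1

lvl:1 = 1 → 0x1 << 7 → word 0x80
prio:2 = 1 → 0x1 << 5 → word 0xa0
cnt:1 = 0 → 0x0 << 4 → word 0xa0
opcode:2 = 0 → 0x0 << 2 → word 0xa0
ver:1 = 0 → 0x0 << 1 → word 0xa0
len:1 = 1 → 0x1 << 0 → word 0xa1
word = 0xa1 → big-endian bytes:
  [0]=0xa1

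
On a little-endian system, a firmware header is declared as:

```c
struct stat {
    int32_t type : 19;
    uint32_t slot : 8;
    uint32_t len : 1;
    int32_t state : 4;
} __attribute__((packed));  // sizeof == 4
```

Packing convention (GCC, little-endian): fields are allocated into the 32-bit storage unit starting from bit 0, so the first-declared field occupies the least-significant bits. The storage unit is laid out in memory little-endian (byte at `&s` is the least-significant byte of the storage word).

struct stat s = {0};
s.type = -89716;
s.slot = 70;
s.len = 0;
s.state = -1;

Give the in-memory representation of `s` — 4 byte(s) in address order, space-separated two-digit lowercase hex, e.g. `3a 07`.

8c a1 36 f2

[0+:19] type=-89716 & 0x7ffff = 0x6a18c; word=0x0006a18c
[19+:8] slot=70 & 0xff = 0x46; word=0x0236a18c
[27+:1] len=0 & 0x1 = 0x0; word=0x0236a18c
[28+:4] state=-1 & 0xf = 0xf; word=0xf236a18c
word = 0xf236a18c → little-endian bytes:
  [0]=0x8c  [1]=0xa1  [2]=0x36  [3]=0xf2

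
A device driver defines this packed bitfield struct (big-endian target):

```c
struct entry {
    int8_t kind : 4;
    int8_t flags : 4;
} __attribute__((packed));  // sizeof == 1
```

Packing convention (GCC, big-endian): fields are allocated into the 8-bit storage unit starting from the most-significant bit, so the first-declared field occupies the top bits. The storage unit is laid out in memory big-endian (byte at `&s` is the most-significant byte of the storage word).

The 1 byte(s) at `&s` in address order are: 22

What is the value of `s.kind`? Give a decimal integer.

2

[0]=0x22 (big-endian) → word 0x22
kind:4 @ bit 4 → (0x22>>4)&0xf = 0x2  ←
flags:4 @ bit 0 → (0x22>>0)&0xf = 0x2
kind signed 4b, MSB=0: value = 2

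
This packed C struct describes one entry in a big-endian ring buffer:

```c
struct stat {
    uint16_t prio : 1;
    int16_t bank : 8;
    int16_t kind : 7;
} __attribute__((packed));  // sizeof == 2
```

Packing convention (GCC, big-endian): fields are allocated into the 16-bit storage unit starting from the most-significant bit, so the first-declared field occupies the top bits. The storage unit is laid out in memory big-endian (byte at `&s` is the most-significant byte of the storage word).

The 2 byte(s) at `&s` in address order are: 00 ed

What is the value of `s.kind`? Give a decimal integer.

[0]=0x00 [1]=0xed (big-endian) → word 0x00ed
prio:1 @ bit 15 → (0x00ed>>15)&0x1 = 0x0
bank:8 @ bit 7 → (0x00ed>>7)&0xff = 0x1
kind:7 @ bit 0 → (0x00ed>>0)&0x7f = 0x6d  ←
kind signed 7b, MSB=1: 109 - 128 = -19

-19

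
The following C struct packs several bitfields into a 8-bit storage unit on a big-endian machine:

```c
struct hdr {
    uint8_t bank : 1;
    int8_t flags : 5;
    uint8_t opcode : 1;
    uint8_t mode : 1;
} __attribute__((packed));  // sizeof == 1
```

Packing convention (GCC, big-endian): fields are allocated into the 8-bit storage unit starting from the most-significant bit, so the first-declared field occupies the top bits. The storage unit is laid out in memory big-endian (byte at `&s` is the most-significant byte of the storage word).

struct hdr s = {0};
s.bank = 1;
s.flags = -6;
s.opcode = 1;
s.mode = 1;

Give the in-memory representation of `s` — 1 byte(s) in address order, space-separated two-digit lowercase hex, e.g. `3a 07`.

bank:1 = 1 → 0x1 << 7 → word 0x80
flags:5 = -6 → 0x1a << 2 → word 0xe8
opcode:1 = 1 → 0x1 << 1 → word 0xea
mode:1 = 1 → 0x1 << 0 → word 0xeb
word = 0xeb → big-endian bytes:
  [0]=0xeb

eb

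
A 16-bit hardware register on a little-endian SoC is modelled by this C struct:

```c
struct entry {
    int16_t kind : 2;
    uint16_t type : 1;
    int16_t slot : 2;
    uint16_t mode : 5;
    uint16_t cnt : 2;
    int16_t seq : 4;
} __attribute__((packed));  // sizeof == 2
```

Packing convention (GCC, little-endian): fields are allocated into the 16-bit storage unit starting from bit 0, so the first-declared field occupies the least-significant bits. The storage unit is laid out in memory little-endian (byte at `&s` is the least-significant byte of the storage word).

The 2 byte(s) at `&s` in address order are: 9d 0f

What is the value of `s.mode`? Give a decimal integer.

28

[0]=0x9d [1]=0x0f (little-endian) → word 0x0f9d
kind [0+:2] = (word>>0) & 0x3 = 1
type [2+:1] = (word>>2) & 0x1 = 1
slot [3+:2] = (word>>3) & 0x3 = 3
mode [5+:5] = (word>>5) & 0x1f = 28  ←
cnt [10+:2] = (word>>10) & 0x3 = 3
seq [12+:4] = (word>>12) & 0xf = 0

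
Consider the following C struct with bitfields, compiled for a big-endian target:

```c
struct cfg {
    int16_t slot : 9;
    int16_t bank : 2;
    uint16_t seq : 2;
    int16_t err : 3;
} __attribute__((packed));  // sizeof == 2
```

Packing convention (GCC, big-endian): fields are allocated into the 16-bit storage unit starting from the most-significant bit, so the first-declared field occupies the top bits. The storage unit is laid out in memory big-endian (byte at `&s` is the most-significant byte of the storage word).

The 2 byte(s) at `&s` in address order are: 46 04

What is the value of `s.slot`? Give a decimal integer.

[0]=0x46 [1]=0x04 (big-endian) → word 0x4604
slot [7+:9] = (word>>7) & 0x1ff = 140  ←
bank [5+:2] = (word>>5) & 0x3 = 0
seq [3+:2] = (word>>3) & 0x3 = 0
err [0+:3] = (word>>0) & 0x7 = 4
slot signed 9b, MSB=0: value = 140

140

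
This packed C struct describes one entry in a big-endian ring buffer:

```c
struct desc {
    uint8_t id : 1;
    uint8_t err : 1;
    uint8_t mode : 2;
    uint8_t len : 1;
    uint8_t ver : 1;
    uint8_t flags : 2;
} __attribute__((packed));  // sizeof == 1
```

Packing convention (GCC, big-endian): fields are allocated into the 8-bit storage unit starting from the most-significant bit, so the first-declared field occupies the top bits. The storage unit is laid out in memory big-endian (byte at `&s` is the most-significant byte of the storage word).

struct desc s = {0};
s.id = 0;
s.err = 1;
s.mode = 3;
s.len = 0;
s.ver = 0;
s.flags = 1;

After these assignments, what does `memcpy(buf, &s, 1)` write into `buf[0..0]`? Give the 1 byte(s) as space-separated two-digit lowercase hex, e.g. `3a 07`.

id:1 = 0 → 0x0 << 7 → word 0x00
err:1 = 1 → 0x1 << 6 → word 0x40
mode:2 = 3 → 0x3 << 4 → word 0x70
len:1 = 0 → 0x0 << 3 → word 0x70
ver:1 = 0 → 0x0 << 2 → word 0x70
flags:2 = 1 → 0x1 << 0 → word 0x71
word = 0x71 → big-endian bytes:
  [0]=0x71

71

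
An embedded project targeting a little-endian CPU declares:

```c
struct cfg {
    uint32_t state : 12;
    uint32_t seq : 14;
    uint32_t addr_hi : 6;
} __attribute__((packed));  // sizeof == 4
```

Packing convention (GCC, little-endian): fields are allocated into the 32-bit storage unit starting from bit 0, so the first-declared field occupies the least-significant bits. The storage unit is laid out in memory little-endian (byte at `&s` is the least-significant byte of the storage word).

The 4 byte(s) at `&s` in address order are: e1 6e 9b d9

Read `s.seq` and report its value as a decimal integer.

[0]=0xe1 [1]=0x6e [2]=0x9b [3]=0xd9 (little-endian) → word 0xd99b6ee1
state:12 @ bit 0 → (0xd99b6ee1>>0)&0xfff = 0xee1
seq:14 @ bit 12 → (0xd99b6ee1>>12)&0x3fff = 0x19b6  ←
addr_hi:6 @ bit 26 → (0xd99b6ee1>>26)&0x3f = 0x36

6582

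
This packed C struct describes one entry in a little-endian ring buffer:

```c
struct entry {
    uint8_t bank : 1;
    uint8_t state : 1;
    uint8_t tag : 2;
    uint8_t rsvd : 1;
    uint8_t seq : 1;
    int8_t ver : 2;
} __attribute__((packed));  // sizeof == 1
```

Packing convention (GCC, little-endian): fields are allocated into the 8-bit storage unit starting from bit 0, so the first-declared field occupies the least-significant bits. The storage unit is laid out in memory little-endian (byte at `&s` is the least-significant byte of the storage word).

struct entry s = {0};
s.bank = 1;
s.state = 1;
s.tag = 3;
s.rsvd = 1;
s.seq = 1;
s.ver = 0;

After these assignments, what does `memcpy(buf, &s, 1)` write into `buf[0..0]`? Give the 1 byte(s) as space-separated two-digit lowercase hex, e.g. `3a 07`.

[0+:1] bank=1 & 0x1 = 0x1; word=0x01
[1+:1] state=1 & 0x1 = 0x1; word=0x03
[2+:2] tag=3 & 0x3 = 0x3; word=0x0f
[4+:1] rsvd=1 & 0x1 = 0x1; word=0x1f
[5+:1] seq=1 & 0x1 = 0x1; word=0x3f
[6+:2] ver=0 & 0x3 = 0x0; word=0x3f
word = 0x3f → little-endian bytes:
  [0]=0x3f

3f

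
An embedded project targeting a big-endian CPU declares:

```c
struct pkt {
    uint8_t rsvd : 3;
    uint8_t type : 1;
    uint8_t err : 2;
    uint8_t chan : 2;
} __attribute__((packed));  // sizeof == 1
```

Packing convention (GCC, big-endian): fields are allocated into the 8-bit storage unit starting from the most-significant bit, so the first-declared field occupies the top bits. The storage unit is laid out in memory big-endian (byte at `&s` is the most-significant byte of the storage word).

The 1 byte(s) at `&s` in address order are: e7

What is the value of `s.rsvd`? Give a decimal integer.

7

[0]=0xe7 (big-endian) → word 0xe7
rsvd:3 @ bit 5 → (0xe7>>5)&0x7 = 0x7  ←
type:1 @ bit 4 → (0xe7>>4)&0x1 = 0x0
err:2 @ bit 2 → (0xe7>>2)&0x3 = 0x1
chan:2 @ bit 0 → (0xe7>>0)&0x3 = 0x3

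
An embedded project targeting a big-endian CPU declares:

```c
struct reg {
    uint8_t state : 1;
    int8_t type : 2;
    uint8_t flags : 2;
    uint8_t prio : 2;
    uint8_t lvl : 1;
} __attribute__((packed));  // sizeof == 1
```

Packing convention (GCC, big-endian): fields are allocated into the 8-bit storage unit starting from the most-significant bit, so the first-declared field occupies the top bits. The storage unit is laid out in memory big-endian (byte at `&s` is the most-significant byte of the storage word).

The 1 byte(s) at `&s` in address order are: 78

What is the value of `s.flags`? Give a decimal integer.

[0]=0x78 (big-endian) → word 0x78
state:1 @ bit 7 → (0x78>>7)&0x1 = 0x0
type:2 @ bit 5 → (0x78>>5)&0x3 = 0x3
flags:2 @ bit 3 → (0x78>>3)&0x3 = 0x3  ←
prio:2 @ bit 1 → (0x78>>1)&0x3 = 0x0
lvl:1 @ bit 0 → (0x78>>0)&0x1 = 0x0

3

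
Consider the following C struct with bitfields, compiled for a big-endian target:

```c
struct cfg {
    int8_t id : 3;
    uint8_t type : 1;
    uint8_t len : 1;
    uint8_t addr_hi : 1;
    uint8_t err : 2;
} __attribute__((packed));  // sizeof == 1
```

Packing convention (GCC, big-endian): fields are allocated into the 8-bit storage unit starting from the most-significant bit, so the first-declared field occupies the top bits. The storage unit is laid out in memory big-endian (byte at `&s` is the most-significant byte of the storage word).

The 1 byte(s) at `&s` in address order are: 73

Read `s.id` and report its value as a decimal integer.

[0]=0x73 (big-endian) → word 0x73
id:3 @ bit 5 → (0x73>>5)&0x7 = 0x3  ←
type:1 @ bit 4 → (0x73>>4)&0x1 = 0x1
len:1 @ bit 3 → (0x73>>3)&0x1 = 0x0
addr_hi:1 @ bit 2 → (0x73>>2)&0x1 = 0x0
err:2 @ bit 0 → (0x73>>0)&0x3 = 0x3
id signed 3b, MSB=0: value = 3

3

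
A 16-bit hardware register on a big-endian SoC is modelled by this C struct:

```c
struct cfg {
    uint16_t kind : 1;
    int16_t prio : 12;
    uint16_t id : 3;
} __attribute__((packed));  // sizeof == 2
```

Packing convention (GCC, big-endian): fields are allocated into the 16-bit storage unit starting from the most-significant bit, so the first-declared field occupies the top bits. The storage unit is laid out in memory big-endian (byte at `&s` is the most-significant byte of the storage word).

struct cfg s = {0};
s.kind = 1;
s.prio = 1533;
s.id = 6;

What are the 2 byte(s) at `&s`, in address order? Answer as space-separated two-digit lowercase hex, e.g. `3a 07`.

[15+:1] kind=1 & 0x1 = 0x1; word=0x8000
[3+:12] prio=1533 & 0xfff = 0x5fd; word=0xafe8
[0+:3] id=6 & 0x7 = 0x6; word=0xafee
word = 0xafee → big-endian bytes:
  [0]=0xaf  [1]=0xee

af ee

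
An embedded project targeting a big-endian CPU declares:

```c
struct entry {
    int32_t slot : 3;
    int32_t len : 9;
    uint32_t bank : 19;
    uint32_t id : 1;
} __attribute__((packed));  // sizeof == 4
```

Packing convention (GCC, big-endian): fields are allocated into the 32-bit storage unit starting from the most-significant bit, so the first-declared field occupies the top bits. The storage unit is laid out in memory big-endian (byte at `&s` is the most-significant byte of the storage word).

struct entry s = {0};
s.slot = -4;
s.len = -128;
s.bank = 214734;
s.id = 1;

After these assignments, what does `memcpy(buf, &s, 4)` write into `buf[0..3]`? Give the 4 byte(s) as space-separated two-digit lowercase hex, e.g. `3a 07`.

slot:3 = -4 → 0x4 << 29 → word 0x80000000
len:9 = -128 → 0x180 << 20 → word 0x98000000
bank:19 = 214734 → 0x346ce << 1 → word 0x98068d9c
id:1 = 1 → 0x1 << 0 → word 0x98068d9d
word = 0x98068d9d → big-endian bytes:
  [0]=0x98  [1]=0x06  [2]=0x8d  [3]=0x9d

98 06 8d 9d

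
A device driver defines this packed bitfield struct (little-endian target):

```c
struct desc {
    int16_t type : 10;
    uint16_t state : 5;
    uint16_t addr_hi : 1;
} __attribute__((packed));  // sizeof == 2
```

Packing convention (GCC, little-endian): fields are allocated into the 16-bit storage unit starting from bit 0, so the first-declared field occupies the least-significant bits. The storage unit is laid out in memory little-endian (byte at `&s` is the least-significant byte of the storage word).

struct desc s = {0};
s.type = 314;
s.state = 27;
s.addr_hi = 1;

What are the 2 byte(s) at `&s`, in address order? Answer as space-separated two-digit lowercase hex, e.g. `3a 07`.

[0+:10] type=314 & 0x3ff = 0x13a; word=0x013a
[10+:5] state=27 & 0x1f = 0x1b; word=0x6d3a
[15+:1] addr_hi=1 & 0x1 = 0x1; word=0xed3a
word = 0xed3a → little-endian bytes:
  [0]=0x3a  [1]=0xed

3a ed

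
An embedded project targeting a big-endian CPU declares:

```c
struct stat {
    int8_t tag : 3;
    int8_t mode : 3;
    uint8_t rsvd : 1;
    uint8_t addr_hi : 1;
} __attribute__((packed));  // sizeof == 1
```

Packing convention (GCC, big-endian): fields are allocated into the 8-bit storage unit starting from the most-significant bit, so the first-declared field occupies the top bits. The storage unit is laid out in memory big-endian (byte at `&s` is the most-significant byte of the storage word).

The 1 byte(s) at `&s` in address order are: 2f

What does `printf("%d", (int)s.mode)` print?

[0]=0x2f (big-endian) → word 0x2f
tag [5+:3] = (word>>5) & 0x7 = 1
mode [2+:3] = (word>>2) & 0x7 = 3  ←
rsvd [1+:1] = (word>>1) & 0x1 = 1
addr_hi [0+:1] = (word>>0) & 0x1 = 1
mode signed 3b, MSB=0: value = 3

3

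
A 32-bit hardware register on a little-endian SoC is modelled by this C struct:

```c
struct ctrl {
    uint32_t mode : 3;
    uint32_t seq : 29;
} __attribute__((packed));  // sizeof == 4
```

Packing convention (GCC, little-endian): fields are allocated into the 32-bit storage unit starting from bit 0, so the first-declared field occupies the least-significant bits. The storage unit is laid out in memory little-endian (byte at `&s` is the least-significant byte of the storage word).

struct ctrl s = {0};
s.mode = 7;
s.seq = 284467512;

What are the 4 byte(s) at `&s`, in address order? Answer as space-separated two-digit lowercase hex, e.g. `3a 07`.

c7 09 a5 87

mode (3b) val=7 bits=0x7 at bit 0: 0x00000007
seq (29b) val=284467512 bits=0x10f4a138 at bit 3: 0x87a509c7
word = 0x87a509c7 → little-endian bytes:
  [0]=0xc7  [1]=0x09  [2]=0xa5  [3]=0x87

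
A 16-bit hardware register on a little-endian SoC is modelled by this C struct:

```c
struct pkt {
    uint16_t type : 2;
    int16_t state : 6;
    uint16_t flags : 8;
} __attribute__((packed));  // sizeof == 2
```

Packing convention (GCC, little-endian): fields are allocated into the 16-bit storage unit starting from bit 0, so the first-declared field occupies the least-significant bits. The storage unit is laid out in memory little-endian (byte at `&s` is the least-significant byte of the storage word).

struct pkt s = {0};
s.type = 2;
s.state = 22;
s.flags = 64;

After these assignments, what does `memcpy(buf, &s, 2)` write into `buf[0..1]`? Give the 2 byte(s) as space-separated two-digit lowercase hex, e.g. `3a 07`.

5a 40

type:2 = 2 → 0x2 << 0 → word 0x0002
state:6 = 22 → 0x16 << 2 → word 0x005a
flags:8 = 64 → 0x40 << 8 → word 0x405a
word = 0x405a → little-endian bytes:
  [0]=0x5a  [1]=0x40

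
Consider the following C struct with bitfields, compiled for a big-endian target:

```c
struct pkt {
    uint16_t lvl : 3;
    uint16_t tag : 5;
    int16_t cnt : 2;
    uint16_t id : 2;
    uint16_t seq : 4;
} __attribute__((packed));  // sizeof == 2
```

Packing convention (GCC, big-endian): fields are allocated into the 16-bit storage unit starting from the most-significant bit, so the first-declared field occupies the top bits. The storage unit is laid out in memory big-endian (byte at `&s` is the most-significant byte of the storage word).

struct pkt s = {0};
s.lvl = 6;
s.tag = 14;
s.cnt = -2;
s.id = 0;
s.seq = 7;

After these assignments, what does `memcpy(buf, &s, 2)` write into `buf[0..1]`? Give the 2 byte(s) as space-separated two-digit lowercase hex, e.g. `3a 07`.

ce 87

lvl (3b) val=6 bits=0x6 at bit 13: 0xc000
tag (5b) val=14 bits=0xe at bit 8: 0xce00
cnt (2b) val=-2 bits=0x2 at bit 6: 0xce80
id (2b) val=0 bits=0x0 at bit 4: 0xce80
seq (4b) val=7 bits=0x7 at bit 0: 0xce87
word = 0xce87 → big-endian bytes:
  [0]=0xce  [1]=0x87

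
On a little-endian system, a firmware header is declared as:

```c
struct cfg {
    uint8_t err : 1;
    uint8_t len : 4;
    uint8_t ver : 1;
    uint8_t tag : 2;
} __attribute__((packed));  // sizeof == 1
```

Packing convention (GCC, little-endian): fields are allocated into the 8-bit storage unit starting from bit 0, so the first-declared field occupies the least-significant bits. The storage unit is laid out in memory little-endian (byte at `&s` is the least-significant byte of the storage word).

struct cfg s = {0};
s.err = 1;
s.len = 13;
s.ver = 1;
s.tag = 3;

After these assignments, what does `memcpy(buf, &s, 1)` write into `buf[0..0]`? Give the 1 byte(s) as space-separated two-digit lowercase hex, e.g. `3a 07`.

[0+:1] err=1 & 0x1 = 0x1; word=0x01
[1+:4] len=13 & 0xf = 0xd; word=0x1b
[5+:1] ver=1 & 0x1 = 0x1; word=0x3b
[6+:2] tag=3 & 0x3 = 0x3; word=0xfb
word = 0xfb → little-endian bytes:
  [0]=0xfb

fb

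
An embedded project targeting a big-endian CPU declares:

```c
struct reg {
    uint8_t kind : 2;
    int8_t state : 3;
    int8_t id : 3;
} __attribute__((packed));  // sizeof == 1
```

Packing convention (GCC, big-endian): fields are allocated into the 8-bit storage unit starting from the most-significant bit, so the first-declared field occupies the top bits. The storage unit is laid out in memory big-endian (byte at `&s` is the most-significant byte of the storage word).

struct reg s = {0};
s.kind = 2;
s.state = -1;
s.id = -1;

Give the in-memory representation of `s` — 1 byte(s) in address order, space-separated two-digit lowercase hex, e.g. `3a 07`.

bf

kind (2b) val=2 bits=0x2 at bit 6: 0x80
state (3b) val=-1 bits=0x7 at bit 3: 0xb8
id (3b) val=-1 bits=0x7 at bit 0: 0xbf
word = 0xbf → big-endian bytes:
  [0]=0xbf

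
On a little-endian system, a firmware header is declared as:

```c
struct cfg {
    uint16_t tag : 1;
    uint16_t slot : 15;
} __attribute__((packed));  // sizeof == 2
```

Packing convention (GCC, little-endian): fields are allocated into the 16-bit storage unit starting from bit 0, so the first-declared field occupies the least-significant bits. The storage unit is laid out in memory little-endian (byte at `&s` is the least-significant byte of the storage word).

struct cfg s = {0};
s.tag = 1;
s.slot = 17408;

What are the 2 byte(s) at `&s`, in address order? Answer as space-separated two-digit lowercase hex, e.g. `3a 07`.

tag:1 = 1 → 0x1 << 0 → word 0x0001
slot:15 = 17408 → 0x4400 << 1 → word 0x8801
word = 0x8801 → little-endian bytes:
  [0]=0x01  [1]=0x88

01 88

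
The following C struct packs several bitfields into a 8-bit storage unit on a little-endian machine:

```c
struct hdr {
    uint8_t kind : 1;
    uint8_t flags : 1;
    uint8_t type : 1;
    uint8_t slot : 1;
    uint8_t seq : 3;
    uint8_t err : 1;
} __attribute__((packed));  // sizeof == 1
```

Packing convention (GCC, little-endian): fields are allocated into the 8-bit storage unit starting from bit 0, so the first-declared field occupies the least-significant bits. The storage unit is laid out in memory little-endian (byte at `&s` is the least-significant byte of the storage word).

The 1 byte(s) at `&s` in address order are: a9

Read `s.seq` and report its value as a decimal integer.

[0]=0xa9 (little-endian) → word 0xa9
kind:1 @ bit 0 → (0xa9>>0)&0x1 = 0x1
flags:1 @ bit 1 → (0xa9>>1)&0x1 = 0x0
type:1 @ bit 2 → (0xa9>>2)&0x1 = 0x0
slot:1 @ bit 3 → (0xa9>>3)&0x1 = 0x1
seq:3 @ bit 4 → (0xa9>>4)&0x7 = 0x2  ←
err:1 @ bit 7 → (0xa9>>7)&0x1 = 0x1

2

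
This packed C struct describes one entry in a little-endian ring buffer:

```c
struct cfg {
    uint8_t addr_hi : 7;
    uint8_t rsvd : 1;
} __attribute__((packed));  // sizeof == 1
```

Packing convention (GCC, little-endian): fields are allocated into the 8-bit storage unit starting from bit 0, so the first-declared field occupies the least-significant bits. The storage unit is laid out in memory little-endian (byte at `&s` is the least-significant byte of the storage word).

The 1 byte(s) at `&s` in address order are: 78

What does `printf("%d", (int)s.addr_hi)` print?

[0]=0x78 (little-endian) → word 0x78
addr_hi [0+:7] = (word>>0) & 0x7f = 120  ←
rsvd [7+:1] = (word>>7) & 0x1 = 0

120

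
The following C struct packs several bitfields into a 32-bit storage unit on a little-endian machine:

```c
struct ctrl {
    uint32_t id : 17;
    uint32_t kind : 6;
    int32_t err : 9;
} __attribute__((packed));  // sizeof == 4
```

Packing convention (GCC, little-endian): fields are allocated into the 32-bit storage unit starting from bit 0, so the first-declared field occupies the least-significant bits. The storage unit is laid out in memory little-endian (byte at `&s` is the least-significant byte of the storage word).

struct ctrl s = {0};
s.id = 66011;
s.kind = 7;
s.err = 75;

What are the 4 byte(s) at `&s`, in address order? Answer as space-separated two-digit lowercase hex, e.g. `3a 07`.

id (17b) val=66011 bits=0x101db at bit 0: 0x000101db
kind (6b) val=7 bits=0x7 at bit 17: 0x000f01db
err (9b) val=75 bits=0x4b at bit 23: 0x258f01db
word = 0x258f01db → little-endian bytes:
  [0]=0xdb  [1]=0x01  [2]=0x8f  [3]=0x25

db 01 8f 25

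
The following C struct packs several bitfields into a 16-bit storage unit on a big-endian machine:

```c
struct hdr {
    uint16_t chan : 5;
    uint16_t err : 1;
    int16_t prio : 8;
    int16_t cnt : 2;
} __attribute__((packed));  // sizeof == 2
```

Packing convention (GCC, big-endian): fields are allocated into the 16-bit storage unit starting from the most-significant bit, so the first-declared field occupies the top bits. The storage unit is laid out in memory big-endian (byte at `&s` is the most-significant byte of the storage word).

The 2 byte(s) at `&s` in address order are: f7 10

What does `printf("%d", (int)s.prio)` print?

[0]=0xf7 [1]=0x10 (big-endian) → word 0xf710
chan:5 @ bit 11 → (0xf710>>11)&0x1f = 0x1e
err:1 @ bit 10 → (0xf710>>10)&0x1 = 0x1
prio:8 @ bit 2 → (0xf710>>2)&0xff = 0xc4  ←
cnt:2 @ bit 0 → (0xf710>>0)&0x3 = 0x0
prio signed 8b, MSB=1: 196 - 256 = -60

-60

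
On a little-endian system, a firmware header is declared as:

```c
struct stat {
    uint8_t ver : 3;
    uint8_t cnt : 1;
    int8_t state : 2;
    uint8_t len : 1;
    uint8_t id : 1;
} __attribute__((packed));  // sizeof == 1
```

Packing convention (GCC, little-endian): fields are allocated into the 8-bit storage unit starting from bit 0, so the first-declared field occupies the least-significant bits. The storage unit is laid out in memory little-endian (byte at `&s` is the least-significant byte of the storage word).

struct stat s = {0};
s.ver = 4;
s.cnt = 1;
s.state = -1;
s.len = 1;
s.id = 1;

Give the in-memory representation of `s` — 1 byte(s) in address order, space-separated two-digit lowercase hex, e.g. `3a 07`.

fc

ver:3 = 4 → 0x4 << 0 → word 0x04
cnt:1 = 1 → 0x1 << 3 → word 0x0c
state:2 = -1 → 0x3 << 4 → word 0x3c
len:1 = 1 → 0x1 << 6 → word 0x7c
id:1 = 1 → 0x1 << 7 → word 0xfc
word = 0xfc → little-endian bytes:
  [0]=0xfc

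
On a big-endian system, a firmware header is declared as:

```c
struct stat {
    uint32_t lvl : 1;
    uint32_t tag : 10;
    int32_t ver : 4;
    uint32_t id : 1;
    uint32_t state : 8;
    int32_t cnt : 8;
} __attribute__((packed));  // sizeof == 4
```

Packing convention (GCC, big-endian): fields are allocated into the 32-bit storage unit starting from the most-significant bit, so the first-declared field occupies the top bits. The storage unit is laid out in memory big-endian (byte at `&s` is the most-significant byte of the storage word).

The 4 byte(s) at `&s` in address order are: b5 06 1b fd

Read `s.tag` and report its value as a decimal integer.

[0]=0xb5 [1]=0x06 [2]=0x1b [3]=0xfd (big-endian) → word 0xb5061bfd
lvl [31+:1] = (word>>31) & 0x1 = 1
tag [21+:10] = (word>>21) & 0x3ff = 424  ←
ver [17+:4] = (word>>17) & 0xf = 3
id [16+:1] = (word>>16) & 0x1 = 0
state [8+:8] = (word>>8) & 0xff = 27
cnt [0+:8] = (word>>0) & 0xff = 253

424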